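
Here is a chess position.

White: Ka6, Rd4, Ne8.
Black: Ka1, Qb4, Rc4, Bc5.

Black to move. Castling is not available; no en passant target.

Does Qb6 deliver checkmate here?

yes

After Qb6: white king on a6; in check: yes, from the black queen on b6.
King squares — a5: attacked by Qb6; b5: attacked by Qb6; b6: attacked by Bc5; a7: attacked by Qb6; b7: attacked by Qb6.
White has no legal moves → checkmate.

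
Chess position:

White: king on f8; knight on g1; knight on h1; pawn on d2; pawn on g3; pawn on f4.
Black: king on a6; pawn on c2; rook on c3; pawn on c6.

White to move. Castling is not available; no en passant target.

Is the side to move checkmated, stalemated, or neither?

neither

White to move; white king on f8.
In check: no.
Legal moves for White: Kg8, Ke8, Kg7, Kf7, Ke7, Nf2, Nh3, Nf3, Ne2, dxc3, f5, g4, d3, d4.
White has 14 legal moves and is not in check → neither.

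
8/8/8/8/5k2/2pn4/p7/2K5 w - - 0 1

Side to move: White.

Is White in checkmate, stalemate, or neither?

White to move; white king on c1.
In check: yes, from the black knight on d3.
King squares — b1: attacked by Pa2; d1: available; b2: attacked by Pc3; c2: available; d2: attacked by Pc3.
Legal moves for White: Kc2, Kd1.
White is in check but has 2 legal moves → neither.

neither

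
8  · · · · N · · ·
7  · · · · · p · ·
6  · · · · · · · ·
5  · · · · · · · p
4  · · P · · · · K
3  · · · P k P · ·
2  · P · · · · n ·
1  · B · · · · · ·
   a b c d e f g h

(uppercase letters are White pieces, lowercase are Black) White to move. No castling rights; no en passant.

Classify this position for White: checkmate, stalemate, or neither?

neither

White to move; white king on h4.
In check: yes, from the black knight on g2.
Legal moves for White: Kxh5, Kg5, Kh3, Kg3.
White is in check but has 4 legal moves → neither.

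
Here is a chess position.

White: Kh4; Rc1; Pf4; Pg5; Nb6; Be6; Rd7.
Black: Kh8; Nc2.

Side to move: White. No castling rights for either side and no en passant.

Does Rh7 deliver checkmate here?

no

After Rh7: black king on h8; in check: yes, from the white rook on h7.
Black has 1 legal reply: Kxh7.
In check but a legal move exists → not checkmate.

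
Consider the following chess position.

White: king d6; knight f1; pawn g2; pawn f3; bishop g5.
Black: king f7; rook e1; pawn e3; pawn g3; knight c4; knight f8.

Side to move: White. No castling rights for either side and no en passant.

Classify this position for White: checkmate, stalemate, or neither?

White to move; white king on d6.
In check: yes, from the black knight on c4.
King squares — c5: available; d5: available; e5: attacked by Nc4; c6: available; e6: attacked by Kf7; c7: available; d7: attacked by Nf8; e7: attacked by Kf7.
Legal moves for White: Kc7, Kc6, Kd5, Kc5.
White is in check but has 4 legal moves → neither.

neither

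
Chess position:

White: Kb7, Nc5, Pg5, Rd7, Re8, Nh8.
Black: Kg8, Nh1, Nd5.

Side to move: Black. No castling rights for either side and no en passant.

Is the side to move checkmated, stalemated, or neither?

checkmate

Black to move; black king on g8.
In check: yes, from the white rook on e8.
King squares — f7: attacked by Rd7; g7: attacked by Rd7; h7: attacked by Rd7; f8: attacked by Re8; h8: attacked by Re8.
Legal moves for Black: none.
In check with no legal moves → checkmate.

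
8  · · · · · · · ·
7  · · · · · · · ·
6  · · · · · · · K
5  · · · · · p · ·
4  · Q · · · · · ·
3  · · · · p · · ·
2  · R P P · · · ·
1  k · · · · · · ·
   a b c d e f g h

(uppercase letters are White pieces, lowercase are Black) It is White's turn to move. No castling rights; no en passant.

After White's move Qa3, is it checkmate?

After Qa3: black king on a1; in check: yes, from the white queen on a3.
King squares — b1: attacked by Rb2; a2: attacked by Rb2; b2: attacked by Qa3.
Black has no legal moves → checkmate.

yes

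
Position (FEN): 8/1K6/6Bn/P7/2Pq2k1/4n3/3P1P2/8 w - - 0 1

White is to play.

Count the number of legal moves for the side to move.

White to move; king on b7.
In check: no.
Legal moves: Kc8, Kb8, Ka8, Kc7, Kc6, Ka6, Be8, Bh7, Bf7, Bh5+, Bf5+, Be4, Bd3, Bc2, Bb1, fxe3, dxe3, a6, c5, f3+, d3, f4.
Count: 22.

22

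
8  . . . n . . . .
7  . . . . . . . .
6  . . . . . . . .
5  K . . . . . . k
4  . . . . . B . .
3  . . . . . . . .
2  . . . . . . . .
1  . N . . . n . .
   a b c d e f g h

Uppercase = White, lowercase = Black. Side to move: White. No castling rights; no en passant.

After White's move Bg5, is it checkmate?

After Bg5: black king on h5; in check: no.
Black is not in check, so this cannot be checkmate.

no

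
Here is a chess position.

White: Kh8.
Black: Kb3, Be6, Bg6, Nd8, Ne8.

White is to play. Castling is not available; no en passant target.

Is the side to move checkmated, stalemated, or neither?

stalemate

White to move; white king on h8.
In check: no.
King squares — g7: attacked by Ne8; h7: attacked by Bg6; g8: attacked by Be6.
Legal moves for White: none.
Not in check and no legal moves → stalemate.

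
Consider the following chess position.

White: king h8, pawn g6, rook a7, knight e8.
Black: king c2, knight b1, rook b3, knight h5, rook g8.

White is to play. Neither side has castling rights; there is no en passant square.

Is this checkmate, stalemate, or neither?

neither

White to move; white king on h8.
In check: yes, from the black rook on g8.
Legal moves for White: Kxg8, Kh7.
White is in check but has 2 legal moves → neither.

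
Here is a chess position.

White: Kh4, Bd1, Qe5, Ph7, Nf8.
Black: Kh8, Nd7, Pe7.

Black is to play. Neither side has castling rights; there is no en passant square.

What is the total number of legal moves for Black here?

2

Black to move; king on h8.
In check: yes, from the white queen on e5.
Legal moves: Nf6, Nxe5.
Count: 2.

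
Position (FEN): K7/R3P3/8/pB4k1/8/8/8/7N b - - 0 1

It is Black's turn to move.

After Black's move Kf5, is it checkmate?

no

After Kf5: white king on a8; in check: no.
White is not in check, so this cannot be checkmate.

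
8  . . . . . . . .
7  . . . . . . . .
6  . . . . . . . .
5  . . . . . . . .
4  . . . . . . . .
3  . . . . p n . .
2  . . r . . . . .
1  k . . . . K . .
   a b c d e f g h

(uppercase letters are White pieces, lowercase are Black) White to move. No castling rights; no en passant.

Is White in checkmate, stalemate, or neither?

stalemate

White to move; white king on f1.
In check: no.
King squares — e1: attacked by Nf3; g1: attacked by Nf3; e2: attacked by Rc2; f2: attacked by Rc2; g2: attacked by Rc2.
Legal moves for White: none.
Not in check and no legal moves → stalemate.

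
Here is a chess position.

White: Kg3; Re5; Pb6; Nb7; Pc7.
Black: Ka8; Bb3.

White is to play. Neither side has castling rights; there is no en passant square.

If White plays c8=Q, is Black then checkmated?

After c8=Q: black king on a8; in check: yes, from the white queen on c8.
King squares — a7: attacked by Pb6; b7: attacked by Qc8; b8: attacked by Qc8.
Black has no legal moves → checkmate.

yes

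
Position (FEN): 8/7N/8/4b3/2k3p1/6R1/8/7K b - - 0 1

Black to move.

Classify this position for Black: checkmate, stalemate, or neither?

Black to move; black king on c4.
In check: no.
Legal moves for Black: Bh8, Bb8, Bg7, Bc7, Bf6, Bd6, Bf4, Bd4, Bxg3, Bc3, Bb2, Ba1, Kd5, Kc5, Kb5, Kd4, Kb4.
Black has 17 legal moves and is not in check → neither.

neither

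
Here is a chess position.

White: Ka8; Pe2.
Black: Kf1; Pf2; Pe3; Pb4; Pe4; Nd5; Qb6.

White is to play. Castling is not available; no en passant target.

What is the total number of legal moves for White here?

0

White to move; king on a8.
In check: no.
Legal moves: none.
Count: 0.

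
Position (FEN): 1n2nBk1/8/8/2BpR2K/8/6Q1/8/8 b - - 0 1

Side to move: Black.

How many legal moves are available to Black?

Black to move; king on g8.
In check: yes, from the white queen on g3.
Legal moves: Kh8, Kh7, Kf7, Ng7+.
Count: 4.

4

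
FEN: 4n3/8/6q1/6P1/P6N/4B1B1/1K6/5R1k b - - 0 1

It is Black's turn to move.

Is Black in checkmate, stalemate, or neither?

Black to move; black king on h1.
In check: yes, from the white rook on f1.
King squares — g1: attacked by Rf1; g2: attacked by Nh4; h2: attacked by Bg3.
Legal moves for Black: none.
In check with no legal moves → checkmate.

checkmate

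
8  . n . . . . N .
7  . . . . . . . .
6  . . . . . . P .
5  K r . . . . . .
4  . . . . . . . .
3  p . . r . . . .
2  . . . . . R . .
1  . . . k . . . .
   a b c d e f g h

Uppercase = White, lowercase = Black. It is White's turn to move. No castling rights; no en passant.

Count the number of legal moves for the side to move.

2

White to move; king on a5.
In check: yes, from the black rook on b5.
Legal moves: Kxb5, Ka4.
Count: 2.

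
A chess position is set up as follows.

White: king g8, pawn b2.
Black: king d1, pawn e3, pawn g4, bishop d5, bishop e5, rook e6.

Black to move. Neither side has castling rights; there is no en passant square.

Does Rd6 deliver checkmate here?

After Rd6: white king on g8; in check: yes, from the black bishop on d5.
White has 2 legal replies: Kf8, Kh7.
In check but a legal move exists → not checkmate.

no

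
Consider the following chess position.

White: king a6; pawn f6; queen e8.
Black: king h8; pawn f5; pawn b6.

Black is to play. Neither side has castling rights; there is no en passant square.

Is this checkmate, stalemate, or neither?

neither

Black to move; black king on h8.
In check: yes, from the white queen on e8.
King squares — g7: attacked by Pf6; h7: available; g8: attacked by Qe8.
Legal moves for Black: Kh7.
Black is in check but has 1 legal move → neither.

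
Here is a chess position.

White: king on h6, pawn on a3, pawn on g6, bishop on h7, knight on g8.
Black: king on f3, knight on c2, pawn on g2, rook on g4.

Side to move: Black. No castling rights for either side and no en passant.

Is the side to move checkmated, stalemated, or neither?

Black to move; black king on f3.
In check: no.
Legal moves for Black include: Rxg6+, Rg5, Rh4+, Rf4, Re4, Rd4, Rc4, Rb4, Ra4, Rg3, Kf4, Ke4, Kg3, Ke3, Kf2, Ke2, Nd4, Nb4, ... (list truncated; more exist).
Black has legal moves and is not in check → neither.

neither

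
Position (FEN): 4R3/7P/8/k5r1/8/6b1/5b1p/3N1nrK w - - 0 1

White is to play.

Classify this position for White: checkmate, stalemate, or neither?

White to move; white king on h1.
In check: yes, from the black rook on g1.
King squares — g1: attacked by Bf2; g2: attacked by Rg1; h2: attacked by Nf1.
Legal moves for White: none.
In check with no legal moves → checkmate.

checkmate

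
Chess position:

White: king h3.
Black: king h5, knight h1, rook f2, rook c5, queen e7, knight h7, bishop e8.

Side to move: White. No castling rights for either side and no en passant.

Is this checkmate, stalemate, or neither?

White to move; white king on h3.
In check: no.
King squares — g2: attacked by Rf2; h2: attacked by Rf2; g3: attacked by Nh1; g4: attacked by Kh5; h4: attacked by Kh5.
Legal moves for White: none.
Not in check and no legal moves → stalemate.

stalemate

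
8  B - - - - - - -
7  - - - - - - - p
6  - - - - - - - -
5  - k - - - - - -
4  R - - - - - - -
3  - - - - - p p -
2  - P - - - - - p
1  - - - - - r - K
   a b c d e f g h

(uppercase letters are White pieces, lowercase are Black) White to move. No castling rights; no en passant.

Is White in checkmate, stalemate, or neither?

White to move; white king on h1.
In check: yes, from the black rook on f1.
King squares — g1: attacked by Rf1; g2: attacked by Pf3; h2: attacked by Pg3.
Legal moves for White: none.
In check with no legal moves → checkmate.

checkmate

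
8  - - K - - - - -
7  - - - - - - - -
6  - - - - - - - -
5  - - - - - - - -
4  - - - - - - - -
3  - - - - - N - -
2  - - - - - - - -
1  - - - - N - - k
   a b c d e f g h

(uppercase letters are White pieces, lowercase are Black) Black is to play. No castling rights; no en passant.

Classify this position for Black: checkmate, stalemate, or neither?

Black to move; black king on h1.
In check: no.
King squares — g1: attacked by Nf3; g2: attacked by Ne1; h2: attacked by Nf3.
Legal moves for Black: none.
Not in check and no legal moves → stalemate.

stalemate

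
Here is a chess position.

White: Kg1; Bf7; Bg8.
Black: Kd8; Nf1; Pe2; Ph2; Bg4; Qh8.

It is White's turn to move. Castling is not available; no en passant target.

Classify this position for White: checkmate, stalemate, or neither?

White to move; white king on g1.
In check: yes, from the black pawn on h2.
King squares — f1: attacked by Pe2; h1: available; f2: available; g2: available; h2: attacked by Nf1.
Legal moves for White: Kg2, Kf2, Kh1.
White is in check but has 3 legal moves → neither.

neither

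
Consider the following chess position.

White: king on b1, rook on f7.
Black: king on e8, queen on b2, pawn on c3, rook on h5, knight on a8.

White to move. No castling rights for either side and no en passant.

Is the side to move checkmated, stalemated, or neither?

White to move; white king on b1.
In check: yes, from the black queen on b2.
King squares — a1: attacked by Qb2; c1: attacked by Qb2; a2: attacked by Qb2; b2: attacked by Pc3; c2: attacked by Qb2.
Legal moves for White: none.
In check with no legal moves → checkmate.

checkmate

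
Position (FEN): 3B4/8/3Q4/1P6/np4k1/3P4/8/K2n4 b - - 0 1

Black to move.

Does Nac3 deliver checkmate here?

After Nac3: white king on a1; in check: no.
White is not in check, so this cannot be checkmate.

no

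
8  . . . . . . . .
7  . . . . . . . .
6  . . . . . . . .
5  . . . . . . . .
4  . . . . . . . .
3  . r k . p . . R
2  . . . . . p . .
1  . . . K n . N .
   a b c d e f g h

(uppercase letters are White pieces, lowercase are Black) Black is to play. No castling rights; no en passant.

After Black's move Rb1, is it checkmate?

no

After Rb1: white king on d1; in check: yes, from the black rook on b1.
White has 1 legal reply: Ke2.
In check but a legal move exists → not checkmate.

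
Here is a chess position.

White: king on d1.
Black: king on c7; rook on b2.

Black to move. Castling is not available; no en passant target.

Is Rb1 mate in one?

no

After Rb1: white king on d1; in check: yes, from the black rook on b1.
White has 3 legal replies: Ke2, Kd2, Kc2.
In check but a legal move exists → not checkmate.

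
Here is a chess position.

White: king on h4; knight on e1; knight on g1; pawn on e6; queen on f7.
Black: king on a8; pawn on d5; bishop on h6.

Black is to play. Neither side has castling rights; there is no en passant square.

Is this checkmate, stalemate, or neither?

neither

Black to move; black king on a8.
In check: no.
Legal moves for Black: Kb8, Bf8, Bg7, Bg5+, Bf4, Be3, Bd2, Bc1, d4.
Black has 9 legal moves and is not in check → neither.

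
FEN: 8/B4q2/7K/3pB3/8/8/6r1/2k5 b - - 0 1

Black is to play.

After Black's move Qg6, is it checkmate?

yes

After Qg6: white king on h6; in check: yes, from the black queen on g6.
King squares — g5: attacked by Rg2; h5: attacked by Qg6; g6: attacked by Rg2; g7: attacked by Qg6; h7: attacked by Qg6.
White has no legal moves → checkmate.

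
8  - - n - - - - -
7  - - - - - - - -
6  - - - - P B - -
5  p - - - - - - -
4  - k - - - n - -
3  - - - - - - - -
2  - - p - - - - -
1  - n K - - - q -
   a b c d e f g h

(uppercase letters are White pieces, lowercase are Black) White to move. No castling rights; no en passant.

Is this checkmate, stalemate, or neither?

neither

White to move; white king on c1.
In check: yes, from the black queen on g1.
Legal moves for White: Kxc2, Kb2.
White is in check but has 2 legal moves → neither.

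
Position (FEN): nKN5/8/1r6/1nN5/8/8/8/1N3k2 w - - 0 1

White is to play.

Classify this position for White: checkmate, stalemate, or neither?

White to move; white king on b8.
In check: yes, from the black rook on b6.
Legal moves for White: Kxa8, Nxb6, Nb7.
White is in check but has 3 legal moves → neither.

neither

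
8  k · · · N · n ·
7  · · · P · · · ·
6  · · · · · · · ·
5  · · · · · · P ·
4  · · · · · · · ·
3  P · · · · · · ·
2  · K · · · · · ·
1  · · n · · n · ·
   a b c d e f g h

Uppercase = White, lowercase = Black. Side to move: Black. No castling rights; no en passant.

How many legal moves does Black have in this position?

14

Black to move; king on a8.
In check: no.
Legal moves: Ne7, Nh6, Nf6, Kb8, Kb7, Ka7, Ng3, Ne3, Nh2, Nd2, Nd3+, Nb3, Ne2, Na2.
Count: 14.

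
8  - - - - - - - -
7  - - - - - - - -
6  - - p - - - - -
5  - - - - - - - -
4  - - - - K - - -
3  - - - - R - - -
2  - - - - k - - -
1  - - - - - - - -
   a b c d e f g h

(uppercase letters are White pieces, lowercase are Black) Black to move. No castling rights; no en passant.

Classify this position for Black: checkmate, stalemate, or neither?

neither

Black to move; black king on e2.
In check: yes, from the white rook on e3.
Legal moves for Black: Kf2, Kd2, Kf1, Kd1.
Black is in check but has 4 legal moves → neither.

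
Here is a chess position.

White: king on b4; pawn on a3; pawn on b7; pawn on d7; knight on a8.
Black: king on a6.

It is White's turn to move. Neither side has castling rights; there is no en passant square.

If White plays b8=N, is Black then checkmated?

no

After b8=N: black king on a6; in check: yes, from the white knight on b8.
Black has 2 legal replies: Kb7, Ka7.
In check but a legal move exists → not checkmate.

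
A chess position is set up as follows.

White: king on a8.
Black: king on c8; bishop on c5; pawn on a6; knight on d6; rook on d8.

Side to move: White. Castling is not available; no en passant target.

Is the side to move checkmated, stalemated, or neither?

stalemate

White to move; white king on a8.
In check: no.
King squares — a7: attacked by Bc5; b7: attacked by Nd6; b8: attacked by Kc8.
Legal moves for White: none.
Not in check and no legal moves → stalemate.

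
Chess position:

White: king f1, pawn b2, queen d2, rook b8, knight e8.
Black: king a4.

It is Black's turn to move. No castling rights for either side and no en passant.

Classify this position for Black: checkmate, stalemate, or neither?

Black to move; black king on a4.
In check: no.
King squares — a3: attacked by Pb2; b3: attacked by Rb8; b4: attacked by Qd2; a5: attacked by Qd2; b5: attacked by Rb8.
Legal moves for Black: none.
Not in check and no legal moves → stalemate.

stalemate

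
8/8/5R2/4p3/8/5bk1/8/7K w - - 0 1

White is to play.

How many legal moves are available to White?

2

White to move; king on h1.
In check: yes, from the black bishop on f3.
Legal moves: Kg1, Rxf3+.
Count: 2.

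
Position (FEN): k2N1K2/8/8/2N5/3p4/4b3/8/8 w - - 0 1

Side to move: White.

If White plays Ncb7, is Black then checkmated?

After Ncb7: black king on a8; in check: no.
Black is not in check, so this cannot be checkmate.

no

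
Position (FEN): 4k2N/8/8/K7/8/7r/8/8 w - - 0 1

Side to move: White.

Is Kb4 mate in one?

After Kb4: black king on e8; in check: no.
Black is not in check, so this cannot be checkmate.

no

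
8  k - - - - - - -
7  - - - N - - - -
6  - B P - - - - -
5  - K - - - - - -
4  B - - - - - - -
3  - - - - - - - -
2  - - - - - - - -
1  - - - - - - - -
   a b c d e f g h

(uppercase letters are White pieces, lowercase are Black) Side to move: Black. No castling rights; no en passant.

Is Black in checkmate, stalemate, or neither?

stalemate

Black to move; black king on a8.
In check: no.
King squares — a7: attacked by Bb6; b7: attacked by Pc6; b8: attacked by Nd7.
Legal moves for Black: none.
Not in check and no legal moves → stalemate.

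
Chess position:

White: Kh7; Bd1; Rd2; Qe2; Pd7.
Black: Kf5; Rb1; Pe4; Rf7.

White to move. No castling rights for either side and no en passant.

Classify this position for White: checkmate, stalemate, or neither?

White to move; white king on h7.
In check: yes, from the black rook on f7.
Legal moves for White: Kh8, Kg8, Kh6.
White is in check but has 3 legal moves → neither.

neither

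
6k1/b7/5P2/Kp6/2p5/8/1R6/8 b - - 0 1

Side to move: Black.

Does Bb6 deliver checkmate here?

no

After Bb6: white king on a5; in check: yes, from the black bishop on b6.
White has 4 legal replies: Kxb6, Ka6, Kxb5, Kb4.
In check but a legal move exists → not checkmate.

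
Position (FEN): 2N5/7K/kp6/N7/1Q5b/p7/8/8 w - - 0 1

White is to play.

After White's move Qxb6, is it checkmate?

yes

After Qxb6: black king on a6; in check: yes, from the white queen on b6.
King squares — a5: attacked by Qb6; b5: attacked by Qb6; b6: attacked by Nc8; a7: attacked by Qb6; b7: attacked by Na5.
Black has no legal moves → checkmate.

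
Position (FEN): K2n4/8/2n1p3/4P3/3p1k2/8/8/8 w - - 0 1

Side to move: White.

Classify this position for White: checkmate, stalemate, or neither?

White to move; white king on a8.
In check: no.
King squares — a7: attacked by Nc6; b7: attacked by Nd8; b8: attacked by Nc6.
Legal moves for White: none.
Not in check and no legal moves → stalemate.

stalemate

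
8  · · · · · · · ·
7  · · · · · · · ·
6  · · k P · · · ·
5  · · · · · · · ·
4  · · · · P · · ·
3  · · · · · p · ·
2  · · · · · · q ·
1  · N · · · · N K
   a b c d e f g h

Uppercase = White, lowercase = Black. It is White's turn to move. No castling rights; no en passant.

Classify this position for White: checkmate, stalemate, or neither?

checkmate

White to move; white king on h1.
In check: yes, from the black queen on g2.
King squares — g1: own knight; g2: attacked by Pf3; h2: attacked by Qg2.
Legal moves for White: none.
In check with no legal moves → checkmate.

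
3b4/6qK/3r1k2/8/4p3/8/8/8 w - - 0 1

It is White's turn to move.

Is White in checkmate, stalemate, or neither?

White to move; white king on h7.
In check: yes, from the black queen on g7.
King squares — g6: attacked by Kf6; h6: attacked by Qg7; g7: attacked by Kf6; g8: attacked by Qg7; h8: attacked by Qg7.
Legal moves for White: none.
In check with no legal moves → checkmate.

checkmate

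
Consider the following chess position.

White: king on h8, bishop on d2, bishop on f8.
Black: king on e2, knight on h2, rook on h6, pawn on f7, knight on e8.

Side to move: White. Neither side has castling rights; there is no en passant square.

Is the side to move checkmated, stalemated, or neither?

neither

White to move; white king on h8.
In check: yes, from the black rook on h6.
King squares — g7: attacked by Ne8; h7: attacked by Rh6; g8: available.
Legal moves for White: Kg8, Bfxh6, Bdxh6.
White is in check but has 3 legal moves → neither.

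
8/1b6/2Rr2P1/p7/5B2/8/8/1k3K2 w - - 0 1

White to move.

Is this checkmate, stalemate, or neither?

neither

White to move; white king on f1.
In check: no.
Legal moves for White include: Rc8, Rc7, Rxd6, Rb6+, Ra6, Rc5, Rc4, Rc3, Rc2, Rc1+, Bh6, Bxd6, Bg5, Be5, Bg3, Be3, Bh2, Bd2, ... (list truncated; more exist).
White has legal moves and is not in check → neither.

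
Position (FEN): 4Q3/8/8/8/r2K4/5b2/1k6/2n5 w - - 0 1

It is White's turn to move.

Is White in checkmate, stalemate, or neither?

neither

White to move; white king on d4.
In check: yes, from the black rook on a4.
King squares — c3: attacked by Kb2; d3: attacked by Nc1; e3: available; c4: attacked by Ra4; e4: attacked by Bf3; c5: available; d5: attacked by Bf3; e5: available.
Legal moves for White: Ke5, Kc5, Ke3, Qxa4.
White is in check but has 4 legal moves → neither.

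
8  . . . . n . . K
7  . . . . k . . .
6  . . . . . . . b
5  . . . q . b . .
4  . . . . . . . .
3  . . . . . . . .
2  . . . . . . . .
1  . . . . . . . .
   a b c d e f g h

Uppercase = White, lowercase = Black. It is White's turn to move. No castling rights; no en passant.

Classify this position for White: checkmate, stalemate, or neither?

stalemate

White to move; white king on h8.
In check: no.
King squares — g7: attacked by Bh6; h7: attacked by Bf5; g8: attacked by Qd5.
Legal moves for White: none.
Not in check and no legal moves → stalemate.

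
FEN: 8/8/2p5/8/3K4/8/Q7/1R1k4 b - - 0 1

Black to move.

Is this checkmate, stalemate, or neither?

Black to move; black king on d1.
In check: yes, from the white rook on b1.
King squares — c1: attacked by Rb1; e1: attacked by Rb1; c2: attacked by Qa2; d2: attacked by Qa2; e2: attacked by Qa2.
Legal moves for Black: none.
In check with no legal moves → checkmate.

checkmate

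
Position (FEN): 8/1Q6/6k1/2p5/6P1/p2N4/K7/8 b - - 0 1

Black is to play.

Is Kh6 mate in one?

no

After Kh6: white king on a2; in check: no.
White is not in check, so this cannot be checkmate.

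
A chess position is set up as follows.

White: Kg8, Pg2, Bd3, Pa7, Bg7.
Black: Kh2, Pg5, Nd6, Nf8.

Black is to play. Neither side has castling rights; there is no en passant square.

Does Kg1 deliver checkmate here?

After Kg1: white king on g8; in check: no.
White is not in check, so this cannot be checkmate.

no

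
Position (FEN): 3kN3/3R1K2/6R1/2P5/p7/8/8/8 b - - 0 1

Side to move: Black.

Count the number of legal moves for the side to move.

Black to move; king on d8.
In check: yes, from the white rook on d7.
Legal moves: Kc8, Kxd7.
Count: 2.

2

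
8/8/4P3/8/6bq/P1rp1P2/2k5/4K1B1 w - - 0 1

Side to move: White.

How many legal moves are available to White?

2

White to move; king on e1.
In check: yes, from the black queen on h4.
Legal moves: Kf1, Bf2.
Count: 2.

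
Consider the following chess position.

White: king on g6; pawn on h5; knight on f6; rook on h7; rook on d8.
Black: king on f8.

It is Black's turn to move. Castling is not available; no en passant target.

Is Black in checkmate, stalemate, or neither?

checkmate

Black to move; black king on f8.
In check: yes, from the white rook on d8.
King squares — e7: attacked by Rh7; f7: attacked by Kg6; g7: attacked by Kg6; e8: attacked by Nf6; g8: attacked by Nf6.
Legal moves for Black: none.
In check with no legal moves → checkmate.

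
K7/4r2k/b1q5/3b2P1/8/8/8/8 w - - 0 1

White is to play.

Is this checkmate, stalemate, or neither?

White to move; white king on a8.
In check: yes, from the black queen on c6.
King squares — a7: attacked by Re7; b7: attacked by Ba6; b8: available.
Legal moves for White: Kb8.
White is in check but has 1 legal move → neither.

neither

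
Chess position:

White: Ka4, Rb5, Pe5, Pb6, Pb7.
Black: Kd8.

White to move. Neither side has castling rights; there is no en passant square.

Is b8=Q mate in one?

After b8=Q: black king on d8; in check: yes, from the white queen on b8.
Black has 2 legal replies: Ke7, Kd7.
In check but a legal move exists → not checkmate.

no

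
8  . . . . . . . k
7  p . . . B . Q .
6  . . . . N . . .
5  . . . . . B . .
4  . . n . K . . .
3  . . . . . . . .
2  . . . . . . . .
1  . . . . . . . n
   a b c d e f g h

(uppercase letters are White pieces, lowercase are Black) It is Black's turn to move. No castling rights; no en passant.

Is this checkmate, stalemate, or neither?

Black to move; black king on h8.
In check: yes, from the white queen on g7.
King squares — g7: attacked by Ne6; h7: attacked by Bf5; g8: attacked by Qg7.
Legal moves for Black: none.
In check with no legal moves → checkmate.

checkmate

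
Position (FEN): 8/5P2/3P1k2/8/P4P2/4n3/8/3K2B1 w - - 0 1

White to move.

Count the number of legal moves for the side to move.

White to move; king on d1.
In check: yes, from the black knight on e3.
Legal moves: Ke2, Kd2, Ke1, Kc1, Bxe3.
Count: 5.

5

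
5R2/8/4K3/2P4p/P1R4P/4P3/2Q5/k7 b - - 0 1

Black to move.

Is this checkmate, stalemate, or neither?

Black to move; black king on a1.
In check: no.
King squares — b1: attacked by Qc2; a2: attacked by Qc2; b2: attacked by Qc2.
Legal moves for Black: none.
Not in check and no legal moves → stalemate.

stalemate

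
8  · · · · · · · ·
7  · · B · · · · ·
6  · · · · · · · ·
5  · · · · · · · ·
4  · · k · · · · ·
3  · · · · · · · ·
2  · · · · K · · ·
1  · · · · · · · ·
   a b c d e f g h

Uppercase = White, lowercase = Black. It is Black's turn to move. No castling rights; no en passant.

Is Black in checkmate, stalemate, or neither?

neither

Black to move; black king on c4.
In check: no.
Legal moves for Black: Kd5, Kc5, Kb5, Kd4, Kb4, Kc3, Kb3.
Black has 7 legal moves and is not in check → neither.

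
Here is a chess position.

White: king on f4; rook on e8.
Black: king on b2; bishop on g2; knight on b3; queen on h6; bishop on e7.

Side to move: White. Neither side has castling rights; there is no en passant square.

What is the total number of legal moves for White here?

White to move; king on f4.
In check: yes, from the black queen on h6.
Legal moves: Kf5, Ke5, Kg4, Kg3.
Count: 4.

4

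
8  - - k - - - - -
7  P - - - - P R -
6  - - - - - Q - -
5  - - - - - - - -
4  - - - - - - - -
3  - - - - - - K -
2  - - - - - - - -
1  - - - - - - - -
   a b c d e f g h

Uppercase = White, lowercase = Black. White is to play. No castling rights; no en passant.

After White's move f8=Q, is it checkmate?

yes

After f8=Q: black king on c8; in check: yes, from the white queen on f8.
King squares — b7: attacked by Rg7; c7: attacked by Rg7; d7: attacked by Rg7; b8: attacked by Pa7; d8: attacked by Qf6.
Black has no legal moves → checkmate.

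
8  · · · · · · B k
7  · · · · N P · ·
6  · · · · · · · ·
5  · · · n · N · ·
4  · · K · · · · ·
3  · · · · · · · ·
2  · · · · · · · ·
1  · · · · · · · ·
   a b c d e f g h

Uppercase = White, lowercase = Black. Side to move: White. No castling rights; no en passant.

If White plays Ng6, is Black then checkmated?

After Ng6: black king on h8; in check: yes, from the white knight on g6.
King squares — g7: attacked by Nf5; h7: attacked by Bg8; g8: attacked by Pf7.
Black has no legal moves → checkmate.

yes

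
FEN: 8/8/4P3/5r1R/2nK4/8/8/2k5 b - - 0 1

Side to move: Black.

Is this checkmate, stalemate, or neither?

neither

Black to move; black king on c1.
In check: no.
Legal moves for Black include: Rf8, Rf7, Rf6, Rxh5, Rg5, Re5, Rd5+, Rc5, Rb5, Ra5, Rf4+, Rf3, Rf2, Rf1, Nd6, Nb6, Ne5, Na5, ... (list truncated; more exist).
Black has legal moves and is not in check → neither.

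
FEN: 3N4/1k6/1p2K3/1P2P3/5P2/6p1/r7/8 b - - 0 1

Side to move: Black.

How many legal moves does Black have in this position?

5

Black to move; king on b7.
In check: yes, from the white knight on d8.
Legal moves: Kc8, Kb8, Ka8, Kc7, Ka7.
Count: 5.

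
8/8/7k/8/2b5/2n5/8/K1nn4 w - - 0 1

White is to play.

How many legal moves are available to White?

0

White to move; king on a1.
In check: no.
Legal moves: none.
Count: 0.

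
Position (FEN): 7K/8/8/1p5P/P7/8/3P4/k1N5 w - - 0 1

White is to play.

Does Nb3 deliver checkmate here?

no

After Nb3: black king on a1; in check: yes, from the white knight on b3.
Black has 3 legal replies: Kb2, Ka2, Kb1.
In check but a legal move exists → not checkmate.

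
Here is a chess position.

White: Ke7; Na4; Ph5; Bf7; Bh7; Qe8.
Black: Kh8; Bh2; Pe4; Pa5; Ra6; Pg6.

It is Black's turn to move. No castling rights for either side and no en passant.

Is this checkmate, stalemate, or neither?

Black to move; black king on h8.
In check: yes, from the white queen on e8.
Legal moves for Black: Kxh7, Kg7.
Black is in check but has 2 legal moves → neither.

neither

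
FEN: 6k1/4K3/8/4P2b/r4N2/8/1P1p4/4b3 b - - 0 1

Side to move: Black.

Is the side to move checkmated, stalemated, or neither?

neither

Black to move; black king on g8.
In check: no.
Legal moves for Black include: Kh8, Kh7, Kg7, Be8, Bf7, Bg6, Bg4, Bf3, Be2, Bd1, Ra8, Ra7+, Ra6, Ra5, Rxf4, Re4, Rd4, Rc4, ... (list truncated; more exist).
Black has legal moves and is not in check → neither.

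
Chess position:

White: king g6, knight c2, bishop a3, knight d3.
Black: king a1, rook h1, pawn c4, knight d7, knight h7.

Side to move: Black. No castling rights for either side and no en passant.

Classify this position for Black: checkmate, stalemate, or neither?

neither

Black to move; black king on a1.
In check: yes, from the white knight on c2.
King squares — b1: available; a2: available; b2: attacked by Ba3.
Legal moves for Black: Ka2, Kb1.
Black is in check but has 2 legal moves → neither.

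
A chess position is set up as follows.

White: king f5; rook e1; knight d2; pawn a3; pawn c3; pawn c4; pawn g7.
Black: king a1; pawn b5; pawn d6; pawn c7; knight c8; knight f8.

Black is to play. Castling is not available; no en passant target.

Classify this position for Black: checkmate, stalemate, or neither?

neither

Black to move; black king on a1.
In check: yes, from the white rook on e1.
Legal moves for Black: Kb2, Ka2.
Black is in check but has 2 legal moves → neither.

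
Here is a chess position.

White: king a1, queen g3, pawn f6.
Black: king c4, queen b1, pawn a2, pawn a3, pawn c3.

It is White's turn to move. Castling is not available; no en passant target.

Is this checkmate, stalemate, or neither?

checkmate

White to move; white king on a1.
In check: yes, from the black queen on b1.
King squares — b1: attacked by Pa2; a2: attacked by Qb1; b2: attacked by Qb1.
Legal moves for White: none.
In check with no legal moves → checkmate.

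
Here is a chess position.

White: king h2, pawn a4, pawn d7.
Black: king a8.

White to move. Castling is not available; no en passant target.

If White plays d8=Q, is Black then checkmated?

no

After d8=Q: black king on a8; in check: yes, from the white queen on d8.
Black has 2 legal replies: Kb7, Ka7.
In check but a legal move exists → not checkmate.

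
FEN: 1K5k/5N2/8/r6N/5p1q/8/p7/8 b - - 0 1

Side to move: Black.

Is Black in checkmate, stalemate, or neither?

neither

Black to move; black king on h8.
In check: yes, from the white knight on f7.
King squares — g7: attacked by Nh5; h7: available; g8: available.
Legal moves for Black: Kg8, Kh7.
Black is in check but has 2 legal moves → neither.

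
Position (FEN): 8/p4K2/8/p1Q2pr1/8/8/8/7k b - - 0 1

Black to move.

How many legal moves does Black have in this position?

Black to move; king on h1.
In check: no.
Legal moves: Rg8, Rg7+, Rg6, Rh5, Rg4, Rg3, Rg2, Rg1, Kh2, Kg2, a6, f4, a4.
Count: 13.

13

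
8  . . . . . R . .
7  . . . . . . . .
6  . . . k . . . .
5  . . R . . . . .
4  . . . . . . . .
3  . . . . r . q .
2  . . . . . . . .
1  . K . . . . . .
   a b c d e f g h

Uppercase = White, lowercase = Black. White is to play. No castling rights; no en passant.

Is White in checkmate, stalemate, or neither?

White to move; white king on b1.
In check: no.
Legal moves for White include: Rh8, Rg8, Re8, Rd8+, Rfc8, Rb8, Ra8, Rf7, Rf6+, Rff5, Rf4, Rf3, Rf2, Rf1, Rcc8, Rc7, Rc6+, Rh5, ... (list truncated; more exist).
White has legal moves and is not in check → neither.

neither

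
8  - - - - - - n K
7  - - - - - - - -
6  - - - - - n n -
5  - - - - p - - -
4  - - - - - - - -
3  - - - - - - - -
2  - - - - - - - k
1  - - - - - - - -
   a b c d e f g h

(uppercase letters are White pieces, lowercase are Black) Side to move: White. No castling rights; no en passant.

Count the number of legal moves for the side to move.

White to move; king on h8.
In check: yes, from the black knight on g6.
Legal moves: Kg7.
Count: 1.

1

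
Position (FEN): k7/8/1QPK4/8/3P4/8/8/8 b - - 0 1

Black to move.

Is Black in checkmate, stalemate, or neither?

stalemate

Black to move; black king on a8.
In check: no.
King squares — a7: attacked by Qb6; b7: attacked by Qb6; b8: attacked by Qb6.
Legal moves for Black: none.
Not in check and no legal moves → stalemate.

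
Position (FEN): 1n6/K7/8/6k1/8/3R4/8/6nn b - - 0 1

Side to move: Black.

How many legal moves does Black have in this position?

16

Black to move; king on g5.
In check: no.
Legal moves: Nd7, Nc6+, Na6, Kh6, Kg6, Kf6, Kh5, Kf5, Kh4, Kg4, Kf4, Ng3, Nf2, Nh3, Nf3, Ne2.
Count: 16.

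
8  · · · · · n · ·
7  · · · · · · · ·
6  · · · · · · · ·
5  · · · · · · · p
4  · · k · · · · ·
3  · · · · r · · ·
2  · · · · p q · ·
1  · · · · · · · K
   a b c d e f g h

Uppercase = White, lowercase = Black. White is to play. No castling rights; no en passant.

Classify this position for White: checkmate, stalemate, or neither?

stalemate

White to move; white king on h1.
In check: no.
King squares — g1: attacked by Qf2; g2: attacked by Qf2; h2: attacked by Qf2.
Legal moves for White: none.
Not in check and no legal moves → stalemate.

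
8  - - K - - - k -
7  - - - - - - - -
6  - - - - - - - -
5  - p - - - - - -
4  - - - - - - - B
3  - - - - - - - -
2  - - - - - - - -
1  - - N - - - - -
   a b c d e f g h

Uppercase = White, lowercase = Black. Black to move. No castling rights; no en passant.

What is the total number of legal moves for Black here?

6

Black to move; king on g8.
In check: no.
Legal moves: Kh8, Kf8, Kh7, Kg7, Kf7, b4.
Count: 6.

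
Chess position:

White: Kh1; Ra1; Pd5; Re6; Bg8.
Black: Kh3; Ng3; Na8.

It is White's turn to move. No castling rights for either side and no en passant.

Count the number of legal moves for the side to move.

White to move; king on h1.
In check: yes, from the black knight on g3.
Legal moves: Kg1.
Count: 1.

1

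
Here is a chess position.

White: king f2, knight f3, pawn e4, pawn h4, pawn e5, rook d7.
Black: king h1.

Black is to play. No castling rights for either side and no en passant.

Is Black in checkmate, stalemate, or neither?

Black to move; black king on h1.
In check: no.
King squares — g1: attacked by Kf2; g2: attacked by Kf2; h2: attacked by Nf3.
Legal moves for Black: none.
Not in check and no legal moves → stalemate.

stalemate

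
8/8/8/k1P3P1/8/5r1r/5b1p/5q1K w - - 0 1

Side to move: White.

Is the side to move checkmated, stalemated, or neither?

checkmate

White to move; white king on h1.
In check: yes, from the black queen on f1.
King squares — g1: attacked by Qf1; g2: attacked by Qf1; h2: attacked by Rh3.
Legal moves for White: none.
In check with no legal moves → checkmate.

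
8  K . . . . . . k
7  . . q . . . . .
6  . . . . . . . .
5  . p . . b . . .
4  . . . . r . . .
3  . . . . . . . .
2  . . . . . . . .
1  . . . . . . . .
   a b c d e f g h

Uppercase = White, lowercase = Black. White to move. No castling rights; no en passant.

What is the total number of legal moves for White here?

0

White to move; king on a8.
In check: no.
Legal moves: none.
Count: 0.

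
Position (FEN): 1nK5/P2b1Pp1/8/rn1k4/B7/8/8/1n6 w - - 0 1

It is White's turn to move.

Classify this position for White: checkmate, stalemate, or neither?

White to move; white king on c8.
In check: yes, from the black bishop on d7.
King squares — b7: available; c7: attacked by Nb5; d7: attacked by Nb8; b8: available; d8: available.
Legal moves for White: Kd8, Kxb8, Kb7.
White is in check but has 3 legal moves → neither.

neither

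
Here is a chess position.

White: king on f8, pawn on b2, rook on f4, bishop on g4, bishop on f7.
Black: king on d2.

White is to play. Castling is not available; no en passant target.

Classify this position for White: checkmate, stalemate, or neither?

White to move; white king on f8.
In check: no.
Legal moves for White include: Kg8, Ke8, Kg7, Ke7, Bg8, Be8, Bg6, Bfe6, Bfh5, Bd5, Bc4, Bb3, Ba2, Bc8, Bd7, Bge6, Bgh5, Bf5, ... (list truncated; more exist).
White has legal moves and is not in check → neither.

neither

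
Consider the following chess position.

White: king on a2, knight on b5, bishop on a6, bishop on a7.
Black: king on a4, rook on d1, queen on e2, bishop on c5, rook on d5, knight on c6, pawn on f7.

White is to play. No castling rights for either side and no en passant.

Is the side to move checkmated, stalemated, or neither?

White to move; white king on a2.
In check: yes, from the black queen on e2.
King squares — a1: attacked by Rd1; b1: attacked by Rd1; b2: attacked by Qe2; a3: attacked by Ka4; b3: attacked by Ka4.
Legal moves for White: none.
In check with no legal moves → checkmate.

checkmate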